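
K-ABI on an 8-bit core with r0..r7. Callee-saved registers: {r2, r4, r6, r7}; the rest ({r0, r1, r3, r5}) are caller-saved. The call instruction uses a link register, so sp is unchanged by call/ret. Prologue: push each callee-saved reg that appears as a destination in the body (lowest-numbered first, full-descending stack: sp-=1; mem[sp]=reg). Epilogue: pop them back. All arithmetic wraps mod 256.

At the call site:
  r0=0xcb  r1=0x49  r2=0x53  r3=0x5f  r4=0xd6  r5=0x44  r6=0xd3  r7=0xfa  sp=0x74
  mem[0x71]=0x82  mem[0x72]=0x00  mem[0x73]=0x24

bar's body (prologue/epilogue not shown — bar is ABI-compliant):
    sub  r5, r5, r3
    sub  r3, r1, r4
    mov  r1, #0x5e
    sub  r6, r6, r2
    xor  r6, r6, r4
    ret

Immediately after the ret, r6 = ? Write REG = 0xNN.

prologue: push r6 -> mem[0x73]=0xd3, sp=0x73
body[0] sub  r5, r5, r3 -> r5=0xe5
body[1] sub  r3, r1, r4 -> r3=0x73
body[2] mov  r1, #0x5e -> r1=0x5e
body[3] sub  r6, r6, r2 -> r6=0x80
body[4] xor  r6, r6, r4 -> r6=0x56
epilogue: pop r6=0xd3, sp=0x74
r6 is callee-saved -> restored

REG = 0xd3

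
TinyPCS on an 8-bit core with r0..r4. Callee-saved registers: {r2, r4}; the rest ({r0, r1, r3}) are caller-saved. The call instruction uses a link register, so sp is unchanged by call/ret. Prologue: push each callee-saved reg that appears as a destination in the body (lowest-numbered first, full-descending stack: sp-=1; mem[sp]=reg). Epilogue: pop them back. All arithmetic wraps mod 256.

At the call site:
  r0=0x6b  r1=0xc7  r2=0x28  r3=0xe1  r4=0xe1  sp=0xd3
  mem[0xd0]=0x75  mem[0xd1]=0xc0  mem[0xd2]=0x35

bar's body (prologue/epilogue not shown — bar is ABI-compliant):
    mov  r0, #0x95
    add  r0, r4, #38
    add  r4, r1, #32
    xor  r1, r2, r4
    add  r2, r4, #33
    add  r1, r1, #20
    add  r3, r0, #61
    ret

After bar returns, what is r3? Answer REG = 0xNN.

REG = 0x44

prologue: push r2 -> mem[0xd2]=0x28, sp=0xd2
prologue: push r4 -> mem[0xd1]=0xe1, sp=0xd1
body[0] mov  r0, #0x95 -> r0=0x95
body[1] add  r0, r4, #38 -> r0=0x07
body[2] add  r4, r1, #32 -> r4=0xe7
body[3] xor  r1, r2, r4 -> r1=0xcf
body[4] add  r2, r4, #33 -> r2=0x08
body[5] add  r1, r1, #20 -> r1=0xe3
body[6] add  r3, r0, #61 -> r3=0x44
epilogue: pop r4=0xe1, sp=0xd2
epilogue: pop r2=0x28, sp=0xd3
r3 is caller-saved -> body value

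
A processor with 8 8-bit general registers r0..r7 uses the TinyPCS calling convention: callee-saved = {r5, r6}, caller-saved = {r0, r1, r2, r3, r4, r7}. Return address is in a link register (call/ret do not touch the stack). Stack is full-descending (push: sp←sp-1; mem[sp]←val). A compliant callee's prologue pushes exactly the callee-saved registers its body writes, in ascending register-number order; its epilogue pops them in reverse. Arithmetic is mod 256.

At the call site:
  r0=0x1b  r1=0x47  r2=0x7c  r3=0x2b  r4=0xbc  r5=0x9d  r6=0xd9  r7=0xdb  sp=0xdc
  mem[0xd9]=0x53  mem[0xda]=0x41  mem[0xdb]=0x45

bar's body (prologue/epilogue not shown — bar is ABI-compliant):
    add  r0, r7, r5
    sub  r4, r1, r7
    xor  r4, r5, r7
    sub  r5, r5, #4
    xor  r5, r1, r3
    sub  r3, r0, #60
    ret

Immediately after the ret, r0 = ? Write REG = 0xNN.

REG = 0x78

prologue: push r5 → mem[0xdb]=0x9d, sp=0xdb
body[0] add  r0, r7, r5 → r0=0x78
body[1] sub  r4, r1, r7 → r4=0x6c
body[2] xor  r4, r5, r7 → r4=0x46
body[3] sub  r5, r5, #4 → r5=0x99
body[4] xor  r5, r1, r3 → r5=0x6c
body[5] sub  r3, r0, #60 → r3=0x3c
epilogue: pop r5=0x9d, sp=0xdc
r0 is caller-saved → body value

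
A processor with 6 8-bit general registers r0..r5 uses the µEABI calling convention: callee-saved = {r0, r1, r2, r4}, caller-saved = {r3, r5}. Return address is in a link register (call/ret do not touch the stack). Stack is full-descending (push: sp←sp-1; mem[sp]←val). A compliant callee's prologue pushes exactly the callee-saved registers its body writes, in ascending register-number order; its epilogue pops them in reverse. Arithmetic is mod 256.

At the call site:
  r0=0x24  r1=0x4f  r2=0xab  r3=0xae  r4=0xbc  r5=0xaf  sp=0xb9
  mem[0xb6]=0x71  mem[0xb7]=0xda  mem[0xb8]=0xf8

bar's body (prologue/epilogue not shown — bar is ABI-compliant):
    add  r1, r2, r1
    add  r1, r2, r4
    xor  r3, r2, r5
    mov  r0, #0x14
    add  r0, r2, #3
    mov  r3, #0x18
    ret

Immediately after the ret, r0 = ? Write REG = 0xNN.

prologue: push r0 -> mem[0xb8]=0x24, sp=0xb8
prologue: push r1 -> mem[0xb7]=0x4f, sp=0xb7
body[0] add  r1, r2, r1 -> r1=0xfa
body[1] add  r1, r2, r4 -> r1=0x67
body[2] xor  r3, r2, r5 -> r3=0x04
body[3] mov  r0, #0x14 -> r0=0x14
body[4] add  r0, r2, #3 -> r0=0xae
body[5] mov  r3, #0x18 -> r3=0x18
epilogue: pop r1=0x4f, sp=0xb8
epilogue: pop r0=0x24, sp=0xb9
r0 is callee-saved -> restored

REG = 0x24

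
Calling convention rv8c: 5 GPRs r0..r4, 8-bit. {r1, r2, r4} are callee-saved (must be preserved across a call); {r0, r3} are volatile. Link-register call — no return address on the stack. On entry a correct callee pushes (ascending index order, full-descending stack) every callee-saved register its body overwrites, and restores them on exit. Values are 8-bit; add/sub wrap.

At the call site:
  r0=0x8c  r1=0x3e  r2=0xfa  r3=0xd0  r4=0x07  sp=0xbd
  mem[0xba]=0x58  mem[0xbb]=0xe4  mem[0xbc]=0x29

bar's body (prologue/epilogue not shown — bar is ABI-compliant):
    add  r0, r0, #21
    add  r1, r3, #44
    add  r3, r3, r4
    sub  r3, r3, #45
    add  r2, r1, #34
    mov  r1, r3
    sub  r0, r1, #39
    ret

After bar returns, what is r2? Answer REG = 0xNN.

prologue: push r1 -> mem[0xbc]=0x3e, sp=0xbc
prologue: push r2 -> mem[0xbb]=0xfa, sp=0xbb
body[0] add  r0, r0, #21 -> r0=0xa1
body[1] add  r1, r3, #44 -> r1=0xfc
body[2] add  r3, r3, r4 -> r3=0xd7
body[3] sub  r3, r3, #45 -> r3=0xaa
body[4] add  r2, r1, #34 -> r2=0x1e
body[5] mov  r1, r3 -> r1=0xaa
body[6] sub  r0, r1, #39 -> r0=0x83
epilogue: pop r2=0xfa, sp=0xbc
epilogue: pop r1=0x3e, sp=0xbd
r2 is callee-saved -> restored

REG = 0xfa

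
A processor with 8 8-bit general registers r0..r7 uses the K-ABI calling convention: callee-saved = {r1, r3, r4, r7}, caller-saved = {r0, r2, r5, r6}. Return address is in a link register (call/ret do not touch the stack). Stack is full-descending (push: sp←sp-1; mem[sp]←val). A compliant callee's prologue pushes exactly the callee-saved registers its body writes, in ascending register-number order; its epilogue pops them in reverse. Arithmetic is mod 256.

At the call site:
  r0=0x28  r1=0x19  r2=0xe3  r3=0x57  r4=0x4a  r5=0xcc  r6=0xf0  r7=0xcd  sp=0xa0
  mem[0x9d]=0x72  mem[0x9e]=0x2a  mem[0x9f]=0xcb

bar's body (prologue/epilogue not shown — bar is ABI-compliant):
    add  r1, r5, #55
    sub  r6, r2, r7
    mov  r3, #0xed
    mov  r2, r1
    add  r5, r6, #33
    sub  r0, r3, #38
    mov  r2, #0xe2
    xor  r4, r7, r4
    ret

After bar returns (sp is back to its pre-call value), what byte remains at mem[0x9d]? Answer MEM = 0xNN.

MEM = 0x4a

prologue: push r1 -> mem[0x9f]=0x19, sp=0x9f
prologue: push r3 -> mem[0x9e]=0x57, sp=0x9e
prologue: push r4 -> mem[0x9d]=0x4a, sp=0x9d
body[0] add  r1, r5, #55 -> r1=0x03
body[1] sub  r6, r2, r7 -> r6=0x16
body[2] mov  r3, #0xed -> r3=0xed
body[3] mov  r2, r1 -> r2=0x03
body[4] add  r5, r6, #33 -> r5=0x37
body[5] sub  r0, r3, #38 -> r0=0xc7
body[6] mov  r2, #0xe2 -> r2=0xe2
body[7] xor  r4, r7, r4 -> r4=0x87
epilogue: pop r4=0x4a, sp=0x9e
epilogue: pop r3=0x57, sp=0x9f
epilogue: pop r1=0x19, sp=0xa0
prologue pushed ['r1', 'r3', 'r4'] at ['0x9f', '0x9e', '0x9d']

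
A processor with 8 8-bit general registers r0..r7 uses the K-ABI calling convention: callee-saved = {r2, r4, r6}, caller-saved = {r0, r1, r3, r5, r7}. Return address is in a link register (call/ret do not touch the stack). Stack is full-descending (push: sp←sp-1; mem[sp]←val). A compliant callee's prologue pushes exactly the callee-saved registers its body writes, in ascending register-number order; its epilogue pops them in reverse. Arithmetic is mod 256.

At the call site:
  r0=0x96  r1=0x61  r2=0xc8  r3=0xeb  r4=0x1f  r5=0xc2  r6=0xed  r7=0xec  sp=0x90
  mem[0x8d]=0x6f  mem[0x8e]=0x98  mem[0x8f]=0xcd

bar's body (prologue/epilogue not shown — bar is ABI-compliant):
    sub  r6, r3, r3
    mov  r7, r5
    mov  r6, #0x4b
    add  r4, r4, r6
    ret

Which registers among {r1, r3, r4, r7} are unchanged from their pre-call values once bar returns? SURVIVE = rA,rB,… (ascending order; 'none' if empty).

SURVIVE = r1,r3,r4

prologue: push r4 → mem[0x8f]=0x1f, sp=0x8f
prologue: push r6 → mem[0x8e]=0xed, sp=0x8e
body[0] sub  r6, r3, r3 → r6=0x00
body[1] mov  r7, r5 → r7=0xc2
body[2] mov  r6, #0x4b → r6=0x4b
body[3] add  r4, r4, r6 → r4=0x6a
epilogue: pop r6=0xed, sp=0x8f
epilogue: pop r4=0x1f, sp=0x90
r1: caller-saved, written=False
r3: caller-saved, written=False
r4: callee-saved, written=True
r7: caller-saved, written=True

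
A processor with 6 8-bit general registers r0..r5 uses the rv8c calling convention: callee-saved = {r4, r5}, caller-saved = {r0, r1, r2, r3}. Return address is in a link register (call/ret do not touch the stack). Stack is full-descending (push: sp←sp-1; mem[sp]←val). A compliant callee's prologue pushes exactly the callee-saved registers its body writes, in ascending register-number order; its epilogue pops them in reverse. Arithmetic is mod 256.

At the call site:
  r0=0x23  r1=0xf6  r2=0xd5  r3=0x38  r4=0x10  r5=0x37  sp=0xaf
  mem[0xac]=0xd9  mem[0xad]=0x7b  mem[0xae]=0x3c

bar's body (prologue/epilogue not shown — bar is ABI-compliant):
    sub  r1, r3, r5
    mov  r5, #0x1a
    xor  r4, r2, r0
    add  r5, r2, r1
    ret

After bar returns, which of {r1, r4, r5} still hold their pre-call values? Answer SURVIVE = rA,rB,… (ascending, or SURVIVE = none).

prologue: push r4 -> mem[0xae]=0x10, sp=0xae
prologue: push r5 -> mem[0xad]=0x37, sp=0xad
body[0] sub  r1, r3, r5 -> r1=0x01
body[1] mov  r5, #0x1a -> r5=0x1a
body[2] xor  r4, r2, r0 -> r4=0xf6
body[3] add  r5, r2, r1 -> r5=0xd6
epilogue: pop r5=0x37, sp=0xae
epilogue: pop r4=0x10, sp=0xaf
r1: caller-saved, written=True
r4: callee-saved, written=True
r5: callee-saved, written=True

SURVIVE = r4,r5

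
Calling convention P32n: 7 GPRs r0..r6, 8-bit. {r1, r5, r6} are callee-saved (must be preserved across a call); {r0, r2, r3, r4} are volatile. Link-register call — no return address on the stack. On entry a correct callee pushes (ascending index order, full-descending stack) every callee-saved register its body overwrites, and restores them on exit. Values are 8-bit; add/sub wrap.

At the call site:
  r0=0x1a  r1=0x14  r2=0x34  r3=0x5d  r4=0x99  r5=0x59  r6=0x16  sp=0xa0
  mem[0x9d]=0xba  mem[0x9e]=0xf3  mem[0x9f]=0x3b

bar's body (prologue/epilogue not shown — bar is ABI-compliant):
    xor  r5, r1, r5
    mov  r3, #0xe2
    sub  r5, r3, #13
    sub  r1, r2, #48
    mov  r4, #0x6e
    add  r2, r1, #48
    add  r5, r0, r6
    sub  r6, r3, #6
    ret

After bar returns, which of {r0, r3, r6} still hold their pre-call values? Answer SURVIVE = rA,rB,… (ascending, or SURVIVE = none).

SURVIVE = r0,r6

prologue: push r1 -> mem[0x9f]=0x14, sp=0x9f
prologue: push r5 -> mem[0x9e]=0x59, sp=0x9e
prologue: push r6 -> mem[0x9d]=0x16, sp=0x9d
body[0] xor  r5, r1, r5 -> r5=0x4d
body[1] mov  r3, #0xe2 -> r3=0xe2
body[2] sub  r5, r3, #13 -> r5=0xd5
body[3] sub  r1, r2, #48 -> r1=0x04
body[4] mov  r4, #0x6e -> r4=0x6e
body[5] add  r2, r1, #48 -> r2=0x34
body[6] add  r5, r0, r6 -> r5=0x30
body[7] sub  r6, r3, #6 -> r6=0xdc
epilogue: pop r6=0x16, sp=0x9e
epilogue: pop r5=0x59, sp=0x9f
epilogue: pop r1=0x14, sp=0xa0
r0: caller-saved, written=False
r3: caller-saved, written=True
r6: callee-saved, written=True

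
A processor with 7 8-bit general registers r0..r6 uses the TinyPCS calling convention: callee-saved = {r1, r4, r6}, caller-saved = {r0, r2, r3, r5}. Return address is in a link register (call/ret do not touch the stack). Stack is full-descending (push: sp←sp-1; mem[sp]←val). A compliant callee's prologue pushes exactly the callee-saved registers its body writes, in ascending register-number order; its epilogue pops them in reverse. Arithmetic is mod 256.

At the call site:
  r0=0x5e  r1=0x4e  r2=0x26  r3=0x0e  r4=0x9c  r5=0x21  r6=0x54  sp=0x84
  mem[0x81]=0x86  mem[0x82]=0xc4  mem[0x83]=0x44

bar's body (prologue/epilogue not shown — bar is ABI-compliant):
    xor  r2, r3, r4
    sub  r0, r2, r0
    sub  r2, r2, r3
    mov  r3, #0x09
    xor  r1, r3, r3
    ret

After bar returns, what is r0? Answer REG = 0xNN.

prologue: push r1 → mem[0x83]=0x4e, sp=0x83
body[0] xor  r2, r3, r4 → r2=0x92
body[1] sub  r0, r2, r0 → r0=0x34
body[2] sub  r2, r2, r3 → r2=0x84
body[3] mov  r3, #0x09 → r3=0x09
body[4] xor  r1, r3, r3 → r1=0x00
epilogue: pop r1=0x4e, sp=0x84
r0 is caller-saved → body value

REG = 0x34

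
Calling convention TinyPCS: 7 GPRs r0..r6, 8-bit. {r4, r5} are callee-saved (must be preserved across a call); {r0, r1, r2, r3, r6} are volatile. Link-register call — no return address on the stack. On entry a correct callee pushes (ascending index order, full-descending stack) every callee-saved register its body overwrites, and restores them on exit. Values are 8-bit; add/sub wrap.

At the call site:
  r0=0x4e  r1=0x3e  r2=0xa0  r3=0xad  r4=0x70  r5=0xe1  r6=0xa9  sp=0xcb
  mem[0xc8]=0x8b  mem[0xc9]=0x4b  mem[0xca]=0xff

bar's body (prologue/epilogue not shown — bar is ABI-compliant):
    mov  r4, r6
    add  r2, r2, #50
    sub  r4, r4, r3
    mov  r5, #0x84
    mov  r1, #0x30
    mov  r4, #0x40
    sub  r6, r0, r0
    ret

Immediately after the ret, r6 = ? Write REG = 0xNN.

prologue: push r4 -> mem[0xca]=0x70, sp=0xca
prologue: push r5 -> mem[0xc9]=0xe1, sp=0xc9
body[0] mov  r4, r6 -> r4=0xa9
body[1] add  r2, r2, #50 -> r2=0xd2
body[2] sub  r4, r4, r3 -> r4=0xfc
body[3] mov  r5, #0x84 -> r5=0x84
body[4] mov  r1, #0x30 -> r1=0x30
body[5] mov  r4, #0x40 -> r4=0x40
body[6] sub  r6, r0, r0 -> r6=0x00
epilogue: pop r5=0xe1, sp=0xca
epilogue: pop r4=0x70, sp=0xcb
r6 is caller-saved -> body value

REG = 0x00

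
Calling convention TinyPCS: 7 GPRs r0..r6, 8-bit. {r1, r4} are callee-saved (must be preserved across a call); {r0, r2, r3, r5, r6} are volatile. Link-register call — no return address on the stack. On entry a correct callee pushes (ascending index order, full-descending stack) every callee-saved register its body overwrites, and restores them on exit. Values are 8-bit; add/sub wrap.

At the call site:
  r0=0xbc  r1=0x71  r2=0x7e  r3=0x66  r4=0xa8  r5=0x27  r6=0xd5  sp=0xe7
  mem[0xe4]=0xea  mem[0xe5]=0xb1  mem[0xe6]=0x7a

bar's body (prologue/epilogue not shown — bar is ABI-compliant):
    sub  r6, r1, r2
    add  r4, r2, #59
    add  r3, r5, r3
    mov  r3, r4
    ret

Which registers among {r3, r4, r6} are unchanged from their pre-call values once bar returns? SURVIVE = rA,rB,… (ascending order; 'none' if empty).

prologue: push r4 → mem[0xe6]=0xa8, sp=0xe6
body[0] sub  r6, r1, r2 → r6=0xf3
body[1] add  r4, r2, #59 → r4=0xb9
body[2] add  r3, r5, r3 → r3=0x8d
body[3] mov  r3, r4 → r3=0xb9
epilogue: pop r4=0xa8, sp=0xe7
r3: caller-saved, written=True
r4: callee-saved, written=True
r6: caller-saved, written=True

SURVIVE = r4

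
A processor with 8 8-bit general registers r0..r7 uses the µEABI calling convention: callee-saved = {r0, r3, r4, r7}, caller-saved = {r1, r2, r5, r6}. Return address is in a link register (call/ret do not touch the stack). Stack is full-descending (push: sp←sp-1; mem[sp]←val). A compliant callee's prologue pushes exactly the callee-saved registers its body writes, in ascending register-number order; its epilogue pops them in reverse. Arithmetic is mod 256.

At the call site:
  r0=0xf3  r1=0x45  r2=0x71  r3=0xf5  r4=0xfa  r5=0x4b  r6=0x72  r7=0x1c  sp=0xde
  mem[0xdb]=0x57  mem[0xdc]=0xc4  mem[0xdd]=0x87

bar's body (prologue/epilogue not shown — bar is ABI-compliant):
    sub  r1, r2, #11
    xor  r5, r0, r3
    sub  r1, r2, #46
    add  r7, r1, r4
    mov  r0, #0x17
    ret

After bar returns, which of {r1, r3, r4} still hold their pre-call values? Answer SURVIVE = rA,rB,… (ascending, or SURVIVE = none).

SURVIVE = r3,r4

prologue: push r0 → mem[0xdd]=0xf3, sp=0xdd
prologue: push r7 → mem[0xdc]=0x1c, sp=0xdc
body[0] sub  r1, r2, #11 → r1=0x66
body[1] xor  r5, r0, r3 → r5=0x06
body[2] sub  r1, r2, #46 → r1=0x43
body[3] add  r7, r1, r4 → r7=0x3d
body[4] mov  r0, #0x17 → r0=0x17
epilogue: pop r7=0x1c, sp=0xdd
epilogue: pop r0=0xf3, sp=0xde
r1: caller-saved, written=True
r3: callee-saved, written=False
r4: callee-saved, written=False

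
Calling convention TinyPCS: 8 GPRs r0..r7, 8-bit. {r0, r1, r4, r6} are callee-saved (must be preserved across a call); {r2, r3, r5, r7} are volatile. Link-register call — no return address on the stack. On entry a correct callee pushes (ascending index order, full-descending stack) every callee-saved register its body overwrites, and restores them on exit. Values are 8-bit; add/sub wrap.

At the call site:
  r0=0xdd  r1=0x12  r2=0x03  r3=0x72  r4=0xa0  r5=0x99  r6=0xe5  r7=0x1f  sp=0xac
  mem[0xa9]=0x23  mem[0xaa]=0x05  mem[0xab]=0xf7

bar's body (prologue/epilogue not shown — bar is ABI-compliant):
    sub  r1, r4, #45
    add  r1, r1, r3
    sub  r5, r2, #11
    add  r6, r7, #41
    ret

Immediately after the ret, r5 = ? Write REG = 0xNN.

REG = 0xf8

prologue: push r1 -> mem[0xab]=0x12, sp=0xab
prologue: push r6 -> mem[0xaa]=0xe5, sp=0xaa
body[0] sub  r1, r4, #45 -> r1=0x73
body[1] add  r1, r1, r3 -> r1=0xe5
body[2] sub  r5, r2, #11 -> r5=0xf8
body[3] add  r6, r7, #41 -> r6=0x48
epilogue: pop r6=0xe5, sp=0xab
epilogue: pop r1=0x12, sp=0xac
r5 is caller-saved -> body value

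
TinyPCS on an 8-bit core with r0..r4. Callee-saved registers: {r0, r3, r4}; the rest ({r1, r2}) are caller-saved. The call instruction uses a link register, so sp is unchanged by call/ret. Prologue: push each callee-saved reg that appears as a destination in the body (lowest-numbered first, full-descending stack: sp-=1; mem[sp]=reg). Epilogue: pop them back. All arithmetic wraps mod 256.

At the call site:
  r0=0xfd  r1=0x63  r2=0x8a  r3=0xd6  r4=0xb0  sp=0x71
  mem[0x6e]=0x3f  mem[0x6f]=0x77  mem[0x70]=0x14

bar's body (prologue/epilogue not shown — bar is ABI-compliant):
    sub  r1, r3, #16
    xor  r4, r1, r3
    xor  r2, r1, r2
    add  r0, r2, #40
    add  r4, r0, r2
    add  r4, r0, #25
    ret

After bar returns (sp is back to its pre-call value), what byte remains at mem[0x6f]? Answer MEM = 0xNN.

MEM = 0xb0

prologue: push r0 -> mem[0x70]=0xfd, sp=0x70
prologue: push r4 -> mem[0x6f]=0xb0, sp=0x6f
body[0] sub  r1, r3, #16 -> r1=0xc6
body[1] xor  r4, r1, r3 -> r4=0x10
body[2] xor  r2, r1, r2 -> r2=0x4c
body[3] add  r0, r2, #40 -> r0=0x74
body[4] add  r4, r0, r2 -> r4=0xc0
body[5] add  r4, r0, #25 -> r4=0x8d
epilogue: pop r4=0xb0, sp=0x70
epilogue: pop r0=0xfd, sp=0x71
prologue pushed ['r0', 'r4'] at ['0x70', '0x6f']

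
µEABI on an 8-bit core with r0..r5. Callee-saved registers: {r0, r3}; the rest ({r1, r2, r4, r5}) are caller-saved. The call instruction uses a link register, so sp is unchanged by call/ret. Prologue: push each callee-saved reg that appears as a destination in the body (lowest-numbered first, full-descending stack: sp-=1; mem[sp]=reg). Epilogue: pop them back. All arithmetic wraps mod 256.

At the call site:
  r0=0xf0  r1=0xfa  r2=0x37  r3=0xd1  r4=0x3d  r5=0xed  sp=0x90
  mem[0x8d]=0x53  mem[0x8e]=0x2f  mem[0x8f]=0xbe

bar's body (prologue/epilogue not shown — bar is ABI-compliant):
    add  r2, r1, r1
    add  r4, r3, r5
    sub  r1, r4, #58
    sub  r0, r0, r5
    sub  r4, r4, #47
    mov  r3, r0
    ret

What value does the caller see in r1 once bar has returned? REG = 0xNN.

prologue: push r0 → mem[0x8f]=0xf0, sp=0x8f
prologue: push r3 → mem[0x8e]=0xd1, sp=0x8e
body[0] add  r2, r1, r1 → r2=0xf4
body[1] add  r4, r3, r5 → r4=0xbe
body[2] sub  r1, r4, #58 → r1=0x84
body[3] sub  r0, r0, r5 → r0=0x03
body[4] sub  r4, r4, #47 → r4=0x8f
body[5] mov  r3, r0 → r3=0x03
epilogue: pop r3=0xd1, sp=0x8f
epilogue: pop r0=0xf0, sp=0x90
r1 is caller-saved → body value

REG = 0x84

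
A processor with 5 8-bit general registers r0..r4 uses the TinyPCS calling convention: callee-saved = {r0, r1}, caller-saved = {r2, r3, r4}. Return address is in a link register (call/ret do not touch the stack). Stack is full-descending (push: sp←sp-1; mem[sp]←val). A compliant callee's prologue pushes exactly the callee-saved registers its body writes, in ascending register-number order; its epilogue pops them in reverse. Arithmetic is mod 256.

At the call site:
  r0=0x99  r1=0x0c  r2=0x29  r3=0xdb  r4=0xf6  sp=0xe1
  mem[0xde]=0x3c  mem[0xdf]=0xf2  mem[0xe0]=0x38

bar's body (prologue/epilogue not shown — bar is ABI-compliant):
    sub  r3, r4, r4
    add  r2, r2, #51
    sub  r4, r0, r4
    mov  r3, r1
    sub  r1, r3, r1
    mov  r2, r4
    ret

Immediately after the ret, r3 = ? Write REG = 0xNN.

REG = 0x0c

prologue: push r1 → mem[0xe0]=0x0c, sp=0xe0
body[0] sub  r3, r4, r4 → r3=0x00
body[1] add  r2, r2, #51 → r2=0x5c
body[2] sub  r4, r0, r4 → r4=0xa3
body[3] mov  r3, r1 → r3=0x0c
body[4] sub  r1, r3, r1 → r1=0x00
body[5] mov  r2, r4 → r2=0xa3
epilogue: pop r1=0x0c, sp=0xe1
r3 is caller-saved → body value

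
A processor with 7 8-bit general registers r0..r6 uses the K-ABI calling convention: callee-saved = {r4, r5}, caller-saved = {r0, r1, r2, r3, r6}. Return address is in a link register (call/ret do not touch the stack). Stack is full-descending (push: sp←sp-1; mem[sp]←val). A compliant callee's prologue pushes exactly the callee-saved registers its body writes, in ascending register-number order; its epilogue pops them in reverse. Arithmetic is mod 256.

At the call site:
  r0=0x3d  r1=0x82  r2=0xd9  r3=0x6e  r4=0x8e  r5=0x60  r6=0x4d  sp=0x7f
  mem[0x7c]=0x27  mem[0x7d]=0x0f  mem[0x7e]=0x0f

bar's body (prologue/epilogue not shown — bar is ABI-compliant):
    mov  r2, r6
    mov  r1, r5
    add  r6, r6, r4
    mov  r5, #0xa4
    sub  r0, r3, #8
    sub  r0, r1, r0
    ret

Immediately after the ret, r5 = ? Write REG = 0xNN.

REG = 0x60

prologue: push r5 → mem[0x7e]=0x60, sp=0x7e
body[0] mov  r2, r6 → r2=0x4d
body[1] mov  r1, r5 → r1=0x60
body[2] add  r6, r6, r4 → r6=0xdb
body[3] mov  r5, #0xa4 → r5=0xa4
body[4] sub  r0, r3, #8 → r0=0x66
body[5] sub  r0, r1, r0 → r0=0xfa
epilogue: pop r5=0x60, sp=0x7f
r5 is callee-saved → restored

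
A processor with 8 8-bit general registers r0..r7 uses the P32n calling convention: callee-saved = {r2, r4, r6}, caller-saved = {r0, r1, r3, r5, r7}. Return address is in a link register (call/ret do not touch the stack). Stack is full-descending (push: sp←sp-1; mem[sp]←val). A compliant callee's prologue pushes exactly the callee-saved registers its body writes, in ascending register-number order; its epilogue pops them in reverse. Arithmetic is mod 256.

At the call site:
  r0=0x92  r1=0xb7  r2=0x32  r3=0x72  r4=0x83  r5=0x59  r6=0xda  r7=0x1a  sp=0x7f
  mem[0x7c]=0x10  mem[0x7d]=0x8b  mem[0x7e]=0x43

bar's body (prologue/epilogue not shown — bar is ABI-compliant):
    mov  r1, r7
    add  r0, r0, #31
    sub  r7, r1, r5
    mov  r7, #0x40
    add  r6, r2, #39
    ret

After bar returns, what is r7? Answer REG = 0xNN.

REG = 0x40

prologue: push r6 -> mem[0x7e]=0xda, sp=0x7e
body[0] mov  r1, r7 -> r1=0x1a
body[1] add  r0, r0, #31 -> r0=0xb1
body[2] sub  r7, r1, r5 -> r7=0xc1
body[3] mov  r7, #0x40 -> r7=0x40
body[4] add  r6, r2, #39 -> r6=0x59
epilogue: pop r6=0xda, sp=0x7f
r7 is caller-saved -> body value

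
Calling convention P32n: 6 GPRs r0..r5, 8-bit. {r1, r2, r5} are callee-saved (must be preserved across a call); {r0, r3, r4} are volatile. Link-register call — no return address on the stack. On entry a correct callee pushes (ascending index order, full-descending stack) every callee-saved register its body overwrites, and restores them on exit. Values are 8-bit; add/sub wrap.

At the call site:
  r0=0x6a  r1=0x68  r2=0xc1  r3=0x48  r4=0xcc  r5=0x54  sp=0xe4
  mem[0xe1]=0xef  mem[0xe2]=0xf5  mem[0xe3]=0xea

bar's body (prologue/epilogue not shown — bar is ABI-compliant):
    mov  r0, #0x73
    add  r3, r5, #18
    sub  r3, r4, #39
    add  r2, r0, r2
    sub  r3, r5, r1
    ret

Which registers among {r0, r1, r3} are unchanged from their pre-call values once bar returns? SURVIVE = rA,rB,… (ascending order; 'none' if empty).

prologue: push r2 -> mem[0xe3]=0xc1, sp=0xe3
body[0] mov  r0, #0x73 -> r0=0x73
body[1] add  r3, r5, #18 -> r3=0x66
body[2] sub  r3, r4, #39 -> r3=0xa5
body[3] add  r2, r0, r2 -> r2=0x34
body[4] sub  r3, r5, r1 -> r3=0xec
epilogue: pop r2=0xc1, sp=0xe4
r0: caller-saved, written=True
r1: callee-saved, written=False
r3: caller-saved, written=True

SURVIVE = r1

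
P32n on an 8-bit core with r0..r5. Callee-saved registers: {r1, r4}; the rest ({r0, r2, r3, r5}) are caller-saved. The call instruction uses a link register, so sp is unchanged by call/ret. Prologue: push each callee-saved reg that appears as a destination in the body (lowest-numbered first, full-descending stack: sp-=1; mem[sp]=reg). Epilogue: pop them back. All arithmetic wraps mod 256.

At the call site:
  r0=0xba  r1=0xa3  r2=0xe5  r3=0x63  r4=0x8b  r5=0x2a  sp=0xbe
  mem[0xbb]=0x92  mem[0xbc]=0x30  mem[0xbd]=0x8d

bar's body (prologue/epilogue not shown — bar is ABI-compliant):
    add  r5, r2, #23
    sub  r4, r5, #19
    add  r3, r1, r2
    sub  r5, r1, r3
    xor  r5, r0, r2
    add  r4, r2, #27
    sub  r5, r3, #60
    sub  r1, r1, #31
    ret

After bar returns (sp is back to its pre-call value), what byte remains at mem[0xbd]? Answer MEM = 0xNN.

prologue: push r1 → mem[0xbd]=0xa3, sp=0xbd
prologue: push r4 → mem[0xbc]=0x8b, sp=0xbc
body[0] add  r5, r2, #23 → r5=0xfc
body[1] sub  r4, r5, #19 → r4=0xe9
body[2] add  r3, r1, r2 → r3=0x88
body[3] sub  r5, r1, r3 → r5=0x1b
body[4] xor  r5, r0, r2 → r5=0x5f
body[5] add  r4, r2, #27 → r4=0x00
body[6] sub  r5, r3, #60 → r5=0x4c
body[7] sub  r1, r1, #31 → r1=0x84
epilogue: pop r4=0x8b, sp=0xbd
epilogue: pop r1=0xa3, sp=0xbe
prologue pushed ['r1', 'r4'] at ['0xbd', '0xbc']

MEM = 0xa3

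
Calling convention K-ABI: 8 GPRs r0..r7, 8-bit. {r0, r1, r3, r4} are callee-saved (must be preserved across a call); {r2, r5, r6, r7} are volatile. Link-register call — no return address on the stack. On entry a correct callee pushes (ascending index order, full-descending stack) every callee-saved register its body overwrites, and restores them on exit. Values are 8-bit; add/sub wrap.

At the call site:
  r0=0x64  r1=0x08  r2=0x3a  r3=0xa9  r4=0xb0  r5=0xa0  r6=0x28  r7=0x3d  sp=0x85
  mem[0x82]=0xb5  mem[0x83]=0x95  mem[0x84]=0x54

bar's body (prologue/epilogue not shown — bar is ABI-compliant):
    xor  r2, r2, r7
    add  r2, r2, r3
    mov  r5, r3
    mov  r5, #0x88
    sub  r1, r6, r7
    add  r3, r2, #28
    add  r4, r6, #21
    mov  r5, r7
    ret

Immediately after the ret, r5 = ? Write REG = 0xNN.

REG = 0x3d

prologue: push r1 -> mem[0x84]=0x08, sp=0x84
prologue: push r3 -> mem[0x83]=0xa9, sp=0x83
prologue: push r4 -> mem[0x82]=0xb0, sp=0x82
body[0] xor  r2, r2, r7 -> r2=0x07
body[1] add  r2, r2, r3 -> r2=0xb0
body[2] mov  r5, r3 -> r5=0xa9
body[3] mov  r5, #0x88 -> r5=0x88
body[4] sub  r1, r6, r7 -> r1=0xeb
body[5] add  r3, r2, #28 -> r3=0xcc
body[6] add  r4, r6, #21 -> r4=0x3d
body[7] mov  r5, r7 -> r5=0x3d
epilogue: pop r4=0xb0, sp=0x83
epilogue: pop r3=0xa9, sp=0x84
epilogue: pop r1=0x08, sp=0x85
r5 is caller-saved -> body value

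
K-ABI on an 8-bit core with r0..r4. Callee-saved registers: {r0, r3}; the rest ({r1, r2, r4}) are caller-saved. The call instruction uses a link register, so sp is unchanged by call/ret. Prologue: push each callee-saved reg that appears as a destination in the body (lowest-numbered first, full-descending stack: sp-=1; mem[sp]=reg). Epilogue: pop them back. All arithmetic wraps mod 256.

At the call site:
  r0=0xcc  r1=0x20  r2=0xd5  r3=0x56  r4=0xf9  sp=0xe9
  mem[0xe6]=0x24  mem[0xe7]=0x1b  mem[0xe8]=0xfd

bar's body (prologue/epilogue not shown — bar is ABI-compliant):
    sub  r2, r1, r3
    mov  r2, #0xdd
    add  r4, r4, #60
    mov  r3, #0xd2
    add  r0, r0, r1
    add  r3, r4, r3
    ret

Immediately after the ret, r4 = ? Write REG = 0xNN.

prologue: push r0 -> mem[0xe8]=0xcc, sp=0xe8
prologue: push r3 -> mem[0xe7]=0x56, sp=0xe7
body[0] sub  r2, r1, r3 -> r2=0xca
body[1] mov  r2, #0xdd -> r2=0xdd
body[2] add  r4, r4, #60 -> r4=0x35
body[3] mov  r3, #0xd2 -> r3=0xd2
body[4] add  r0, r0, r1 -> r0=0xec
body[5] add  r3, r4, r3 -> r3=0x07
epilogue: pop r3=0x56, sp=0xe8
epilogue: pop r0=0xcc, sp=0xe9
r4 is caller-saved -> body value

REG = 0x35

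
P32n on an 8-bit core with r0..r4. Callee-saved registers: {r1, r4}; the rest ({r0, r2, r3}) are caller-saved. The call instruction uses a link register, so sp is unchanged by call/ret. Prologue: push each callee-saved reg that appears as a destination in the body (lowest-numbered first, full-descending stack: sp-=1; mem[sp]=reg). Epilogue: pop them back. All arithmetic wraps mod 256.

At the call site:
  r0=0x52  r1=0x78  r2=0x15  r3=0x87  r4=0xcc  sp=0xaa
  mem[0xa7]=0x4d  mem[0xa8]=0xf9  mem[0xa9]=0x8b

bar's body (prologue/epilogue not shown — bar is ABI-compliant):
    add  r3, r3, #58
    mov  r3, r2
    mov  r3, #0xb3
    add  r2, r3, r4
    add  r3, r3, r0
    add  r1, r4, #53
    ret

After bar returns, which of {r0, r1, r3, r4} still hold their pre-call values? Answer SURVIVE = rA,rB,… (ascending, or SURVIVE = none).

SURVIVE = r0,r1,r4

prologue: push r1 -> mem[0xa9]=0x78, sp=0xa9
body[0] add  r3, r3, #58 -> r3=0xc1
body[1] mov  r3, r2 -> r3=0x15
body[2] mov  r3, #0xb3 -> r3=0xb3
body[3] add  r2, r3, r4 -> r2=0x7f
body[4] add  r3, r3, r0 -> r3=0x05
body[5] add  r1, r4, #53 -> r1=0x01
epilogue: pop r1=0x78, sp=0xaa
r0: caller-saved, written=False
r1: callee-saved, written=True
r3: caller-saved, written=True
r4: callee-saved, written=False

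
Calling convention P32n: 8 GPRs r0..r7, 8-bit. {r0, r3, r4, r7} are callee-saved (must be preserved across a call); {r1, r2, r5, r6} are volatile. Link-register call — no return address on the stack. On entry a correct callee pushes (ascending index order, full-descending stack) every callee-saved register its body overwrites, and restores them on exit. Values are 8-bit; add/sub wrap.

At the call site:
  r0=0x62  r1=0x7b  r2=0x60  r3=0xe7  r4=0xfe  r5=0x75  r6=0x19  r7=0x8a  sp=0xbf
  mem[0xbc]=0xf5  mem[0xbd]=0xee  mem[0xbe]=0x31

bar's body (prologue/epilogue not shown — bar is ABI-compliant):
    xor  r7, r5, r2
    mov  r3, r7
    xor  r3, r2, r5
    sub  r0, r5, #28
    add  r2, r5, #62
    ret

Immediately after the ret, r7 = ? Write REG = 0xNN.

prologue: push r0 → mem[0xbe]=0x62, sp=0xbe
prologue: push r3 → mem[0xbd]=0xe7, sp=0xbd
prologue: push r7 → mem[0xbc]=0x8a, sp=0xbc
body[0] xor  r7, r5, r2 → r7=0x15
body[1] mov  r3, r7 → r3=0x15
body[2] xor  r3, r2, r5 → r3=0x15
body[3] sub  r0, r5, #28 → r0=0x59
body[4] add  r2, r5, #62 → r2=0xb3
epilogue: pop r7=0x8a, sp=0xbd
epilogue: pop r3=0xe7, sp=0xbe
epilogue: pop r0=0x62, sp=0xbf
r7 is callee-saved → restored

REG = 0x8a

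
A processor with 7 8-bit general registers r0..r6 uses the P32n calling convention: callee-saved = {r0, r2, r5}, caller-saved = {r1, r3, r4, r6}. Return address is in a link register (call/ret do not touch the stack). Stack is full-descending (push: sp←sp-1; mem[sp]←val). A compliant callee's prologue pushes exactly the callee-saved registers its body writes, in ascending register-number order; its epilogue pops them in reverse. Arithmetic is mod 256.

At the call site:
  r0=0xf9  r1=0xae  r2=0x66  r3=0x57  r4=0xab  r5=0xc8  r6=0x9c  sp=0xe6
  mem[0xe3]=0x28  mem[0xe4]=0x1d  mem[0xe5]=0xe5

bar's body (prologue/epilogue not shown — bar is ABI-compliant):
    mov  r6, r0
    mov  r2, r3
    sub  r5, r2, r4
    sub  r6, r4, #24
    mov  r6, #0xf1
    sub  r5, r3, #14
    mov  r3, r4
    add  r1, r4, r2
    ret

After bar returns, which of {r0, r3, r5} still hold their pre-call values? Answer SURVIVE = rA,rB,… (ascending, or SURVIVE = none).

SURVIVE = r0,r5

prologue: push r2 -> mem[0xe5]=0x66, sp=0xe5
prologue: push r5 -> mem[0xe4]=0xc8, sp=0xe4
body[0] mov  r6, r0 -> r6=0xf9
body[1] mov  r2, r3 -> r2=0x57
body[2] sub  r5, r2, r4 -> r5=0xac
body[3] sub  r6, r4, #24 -> r6=0x93
body[4] mov  r6, #0xf1 -> r6=0xf1
body[5] sub  r5, r3, #14 -> r5=0x49
body[6] mov  r3, r4 -> r3=0xab
body[7] add  r1, r4, r2 -> r1=0x02
epilogue: pop r5=0xc8, sp=0xe5
epilogue: pop r2=0x66, sp=0xe6
r0: callee-saved, written=False
r3: caller-saved, written=True
r5: callee-saved, written=True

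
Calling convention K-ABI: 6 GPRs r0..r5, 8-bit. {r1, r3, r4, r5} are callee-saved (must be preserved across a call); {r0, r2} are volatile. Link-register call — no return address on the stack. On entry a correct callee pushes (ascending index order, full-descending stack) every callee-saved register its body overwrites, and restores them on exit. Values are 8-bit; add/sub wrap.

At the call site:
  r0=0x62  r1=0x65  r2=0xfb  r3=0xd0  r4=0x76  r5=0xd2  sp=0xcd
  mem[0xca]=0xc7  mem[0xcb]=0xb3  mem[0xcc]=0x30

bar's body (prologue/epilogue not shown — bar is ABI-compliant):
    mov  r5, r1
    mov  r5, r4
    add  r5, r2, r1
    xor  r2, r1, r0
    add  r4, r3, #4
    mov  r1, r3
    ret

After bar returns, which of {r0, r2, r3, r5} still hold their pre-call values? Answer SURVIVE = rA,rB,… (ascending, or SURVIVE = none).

SURVIVE = r0,r3,r5

prologue: push r1 → mem[0xcc]=0x65, sp=0xcc
prologue: push r4 → mem[0xcb]=0x76, sp=0xcb
prologue: push r5 → mem[0xca]=0xd2, sp=0xca
body[0] mov  r5, r1 → r5=0x65
body[1] mov  r5, r4 → r5=0x76
body[2] add  r5, r2, r1 → r5=0x60
body[3] xor  r2, r1, r0 → r2=0x07
body[4] add  r4, r3, #4 → r4=0xd4
body[5] mov  r1, r3 → r1=0xd0
epilogue: pop r5=0xd2, sp=0xcb
epilogue: pop r4=0x76, sp=0xcc
epilogue: pop r1=0x65, sp=0xcd
r0: caller-saved, written=False
r2: caller-saved, written=True
r3: callee-saved, written=False
r5: callee-saved, written=True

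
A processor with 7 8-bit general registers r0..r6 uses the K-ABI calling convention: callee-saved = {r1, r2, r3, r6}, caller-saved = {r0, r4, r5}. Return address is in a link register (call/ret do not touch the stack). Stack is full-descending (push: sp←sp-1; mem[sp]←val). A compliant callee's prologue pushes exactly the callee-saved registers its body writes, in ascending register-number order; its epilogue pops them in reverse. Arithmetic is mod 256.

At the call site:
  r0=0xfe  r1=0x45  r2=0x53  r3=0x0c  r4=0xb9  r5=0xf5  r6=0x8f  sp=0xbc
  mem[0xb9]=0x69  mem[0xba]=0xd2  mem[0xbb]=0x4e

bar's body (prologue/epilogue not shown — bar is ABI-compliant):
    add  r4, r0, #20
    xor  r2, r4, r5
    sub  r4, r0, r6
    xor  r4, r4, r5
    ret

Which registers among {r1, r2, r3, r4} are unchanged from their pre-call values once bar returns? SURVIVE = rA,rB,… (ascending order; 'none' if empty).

SURVIVE = r1,r2,r3

prologue: push r2 -> mem[0xbb]=0x53, sp=0xbb
body[0] add  r4, r0, #20 -> r4=0x12
body[1] xor  r2, r4, r5 -> r2=0xe7
body[2] sub  r4, r0, r6 -> r4=0x6f
body[3] xor  r4, r4, r5 -> r4=0x9a
epilogue: pop r2=0x53, sp=0xbc
r1: callee-saved, written=False
r2: callee-saved, written=True
r3: callee-saved, written=False
r4: caller-saved, written=True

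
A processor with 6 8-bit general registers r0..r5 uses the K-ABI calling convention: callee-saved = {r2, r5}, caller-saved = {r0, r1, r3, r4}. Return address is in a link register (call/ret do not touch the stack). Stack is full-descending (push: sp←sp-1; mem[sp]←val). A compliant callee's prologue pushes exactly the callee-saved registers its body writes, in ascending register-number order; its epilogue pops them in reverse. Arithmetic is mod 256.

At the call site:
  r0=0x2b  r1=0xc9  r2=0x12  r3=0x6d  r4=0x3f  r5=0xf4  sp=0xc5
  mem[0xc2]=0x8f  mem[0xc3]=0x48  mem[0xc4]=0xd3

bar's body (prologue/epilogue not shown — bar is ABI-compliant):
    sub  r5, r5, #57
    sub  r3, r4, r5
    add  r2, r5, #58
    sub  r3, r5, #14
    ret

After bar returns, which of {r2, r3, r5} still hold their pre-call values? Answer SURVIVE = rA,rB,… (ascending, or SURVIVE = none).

SURVIVE = r2,r5

prologue: push r2 -> mem[0xc4]=0x12, sp=0xc4
prologue: push r5 -> mem[0xc3]=0xf4, sp=0xc3
body[0] sub  r5, r5, #57 -> r5=0xbb
body[1] sub  r3, r4, r5 -> r3=0x84
body[2] add  r2, r5, #58 -> r2=0xf5
body[3] sub  r3, r5, #14 -> r3=0xad
epilogue: pop r5=0xf4, sp=0xc4
epilogue: pop r2=0x12, sp=0xc5
r2: callee-saved, written=True
r3: caller-saved, written=True
r5: callee-saved, written=True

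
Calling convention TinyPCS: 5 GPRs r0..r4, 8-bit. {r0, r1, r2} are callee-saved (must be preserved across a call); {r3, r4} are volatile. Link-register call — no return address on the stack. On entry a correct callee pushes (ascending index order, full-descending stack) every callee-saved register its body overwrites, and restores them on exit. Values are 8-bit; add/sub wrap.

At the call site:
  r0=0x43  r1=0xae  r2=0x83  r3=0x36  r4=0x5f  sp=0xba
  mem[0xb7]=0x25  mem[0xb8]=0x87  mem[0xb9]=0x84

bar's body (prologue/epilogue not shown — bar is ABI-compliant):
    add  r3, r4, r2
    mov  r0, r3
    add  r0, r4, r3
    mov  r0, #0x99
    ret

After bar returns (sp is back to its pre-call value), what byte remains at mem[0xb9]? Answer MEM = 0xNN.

prologue: push r0 -> mem[0xb9]=0x43, sp=0xb9
body[0] add  r3, r4, r2 -> r3=0xe2
body[1] mov  r0, r3 -> r0=0xe2
body[2] add  r0, r4, r3 -> r0=0x41
body[3] mov  r0, #0x99 -> r0=0x99
epilogue: pop r0=0x43, sp=0xba
prologue pushed ['r0'] at ['0xb9']

MEM = 0x43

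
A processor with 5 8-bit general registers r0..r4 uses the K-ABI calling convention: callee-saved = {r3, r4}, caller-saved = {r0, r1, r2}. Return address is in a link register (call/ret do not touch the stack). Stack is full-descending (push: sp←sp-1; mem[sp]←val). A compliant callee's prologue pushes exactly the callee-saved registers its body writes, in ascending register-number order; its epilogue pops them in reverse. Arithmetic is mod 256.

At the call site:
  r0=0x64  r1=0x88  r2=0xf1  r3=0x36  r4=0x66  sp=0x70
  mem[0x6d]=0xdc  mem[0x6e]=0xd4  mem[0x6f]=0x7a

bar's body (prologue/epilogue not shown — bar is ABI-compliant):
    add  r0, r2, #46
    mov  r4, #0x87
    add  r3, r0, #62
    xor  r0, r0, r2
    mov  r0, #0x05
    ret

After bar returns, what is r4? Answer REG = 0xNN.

REG = 0x66

prologue: push r3 -> mem[0x6f]=0x36, sp=0x6f
prologue: push r4 -> mem[0x6e]=0x66, sp=0x6e
body[0] add  r0, r2, #46 -> r0=0x1f
body[1] mov  r4, #0x87 -> r4=0x87
body[2] add  r3, r0, #62 -> r3=0x5d
body[3] xor  r0, r0, r2 -> r0=0xee
body[4] mov  r0, #0x05 -> r0=0x05
epilogue: pop r4=0x66, sp=0x6f
epilogue: pop r3=0x36, sp=0x70
r4 is callee-saved -> restored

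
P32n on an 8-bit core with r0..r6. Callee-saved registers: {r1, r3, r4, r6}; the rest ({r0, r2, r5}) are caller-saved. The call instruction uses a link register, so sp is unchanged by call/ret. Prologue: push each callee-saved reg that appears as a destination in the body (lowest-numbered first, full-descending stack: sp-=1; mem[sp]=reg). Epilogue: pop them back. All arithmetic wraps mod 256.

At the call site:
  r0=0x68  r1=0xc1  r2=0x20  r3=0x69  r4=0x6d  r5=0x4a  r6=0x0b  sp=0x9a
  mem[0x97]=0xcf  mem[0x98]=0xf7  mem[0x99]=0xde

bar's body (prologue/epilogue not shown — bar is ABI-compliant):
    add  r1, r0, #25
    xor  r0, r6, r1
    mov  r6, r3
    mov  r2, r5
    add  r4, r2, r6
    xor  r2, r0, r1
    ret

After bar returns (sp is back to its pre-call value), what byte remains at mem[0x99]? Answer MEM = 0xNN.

prologue: push r1 → mem[0x99]=0xc1, sp=0x99
prologue: push r4 → mem[0x98]=0x6d, sp=0x98
prologue: push r6 → mem[0x97]=0x0b, sp=0x97
body[0] add  r1, r0, #25 → r1=0x81
body[1] xor  r0, r6, r1 → r0=0x8a
body[2] mov  r6, r3 → r6=0x69
body[3] mov  r2, r5 → r2=0x4a
body[4] add  r4, r2, r6 → r4=0xb3
body[5] xor  r2, r0, r1 → r2=0x0b
epilogue: pop r6=0x0b, sp=0x98
epilogue: pop r4=0x6d, sp=0x99
epilogue: pop r1=0xc1, sp=0x9a
prologue pushed ['r1', 'r4', 'r6'] at ['0x99', '0x98', '0x97']

MEM = 0xc1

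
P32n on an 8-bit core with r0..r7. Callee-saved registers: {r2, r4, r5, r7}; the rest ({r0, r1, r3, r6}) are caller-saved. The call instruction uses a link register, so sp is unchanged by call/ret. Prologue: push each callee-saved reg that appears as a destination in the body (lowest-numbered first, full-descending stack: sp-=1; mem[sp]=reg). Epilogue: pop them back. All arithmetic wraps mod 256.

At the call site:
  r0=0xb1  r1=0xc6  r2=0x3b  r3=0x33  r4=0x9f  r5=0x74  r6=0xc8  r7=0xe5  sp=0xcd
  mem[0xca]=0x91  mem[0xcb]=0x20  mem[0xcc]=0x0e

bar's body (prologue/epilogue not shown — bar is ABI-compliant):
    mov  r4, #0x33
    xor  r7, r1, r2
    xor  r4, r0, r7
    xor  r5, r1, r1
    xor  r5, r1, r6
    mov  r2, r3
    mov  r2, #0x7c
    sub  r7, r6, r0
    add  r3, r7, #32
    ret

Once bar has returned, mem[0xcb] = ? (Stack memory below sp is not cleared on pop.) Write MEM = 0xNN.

prologue: push r2 -> mem[0xcc]=0x3b, sp=0xcc
prologue: push r4 -> mem[0xcb]=0x9f, sp=0xcb
prologue: push r5 -> mem[0xca]=0x74, sp=0xca
prologue: push r7 -> mem[0xc9]=0xe5, sp=0xc9
body[0] mov  r4, #0x33 -> r4=0x33
body[1] xor  r7, r1, r2 -> r7=0xfd
body[2] xor  r4, r0, r7 -> r4=0x4c
body[3] xor  r5, r1, r1 -> r5=0x00
body[4] xor  r5, r1, r6 -> r5=0x0e
body[5] mov  r2, r3 -> r2=0x33
body[6] mov  r2, #0x7c -> r2=0x7c
body[7] sub  r7, r6, r0 -> r7=0x17
body[8] add  r3, r7, #32 -> r3=0x37
epilogue: pop r7=0xe5, sp=0xca
epilogue: pop r5=0x74, sp=0xcb
epilogue: pop r4=0x9f, sp=0xcc
epilogue: pop r2=0x3b, sp=0xcd
prologue pushed ['r2', 'r4', 'r5', 'r7'] at ['0xcc', '0xcb', '0xca', '0xc9']

MEM = 0x9f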